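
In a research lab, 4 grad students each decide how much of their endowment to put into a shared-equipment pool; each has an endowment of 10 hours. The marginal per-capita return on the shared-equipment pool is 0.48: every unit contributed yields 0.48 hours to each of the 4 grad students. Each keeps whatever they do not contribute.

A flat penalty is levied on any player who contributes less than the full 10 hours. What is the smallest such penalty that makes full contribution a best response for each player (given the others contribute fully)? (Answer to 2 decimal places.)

Given the others contribute fully, the best deviation is to contribute 0 (any partial contribution still incurs the fine and gives up units whose private return 0.48 is below 1).
Deviating from 10 to 0 saves 10 hours but forfeits the deviator's share of the drop in the shared-equipment pool: 0.48 × 10 = 4.80.
So the deviation gain is 10 − 4.80 = 5.20, and the fine must be at least 5.20 hours to wipe it out.

5.20 hours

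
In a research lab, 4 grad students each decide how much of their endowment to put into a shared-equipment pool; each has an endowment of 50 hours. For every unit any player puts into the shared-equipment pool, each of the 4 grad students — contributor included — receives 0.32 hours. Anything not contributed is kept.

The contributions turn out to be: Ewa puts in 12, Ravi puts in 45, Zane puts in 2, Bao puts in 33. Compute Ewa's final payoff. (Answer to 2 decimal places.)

Total contributed: 12 + 45 + 2 + 33 = 92.
Each receives 0.32 × 92 = 29.44 from the shared-equipment pool.
Ewa keeps 50 − 12 = 38, so Ewa's payoff is 38 + 29.44 = 67.44.

67.44 hours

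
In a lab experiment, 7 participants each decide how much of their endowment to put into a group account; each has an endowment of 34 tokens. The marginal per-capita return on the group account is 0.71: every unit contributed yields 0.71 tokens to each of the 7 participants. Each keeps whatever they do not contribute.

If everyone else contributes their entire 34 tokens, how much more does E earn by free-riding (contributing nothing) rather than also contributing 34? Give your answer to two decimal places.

Switching from a contribution of 34 to 0 lets E keep an extra 34 tokens, but lowers the group account by 34, which costs E their own share of that drop: 0.71 × 34 = 24.14.
Net gain = 34 − 24.14 = 9.86. The private return per contributed unit (0.71) is below 1, so free-riding is indeed the best response regardless of what the others do.

9.86 tokens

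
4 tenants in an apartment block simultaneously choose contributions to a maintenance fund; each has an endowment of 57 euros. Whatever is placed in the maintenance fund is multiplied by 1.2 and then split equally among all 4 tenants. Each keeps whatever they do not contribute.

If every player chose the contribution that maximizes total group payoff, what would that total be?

Each contributed unit returns 1.200 to the group as a whole (0.3000 to each of 4 players), which exceeds 1, so the social optimum is full contribution: group total = 1.200 × 228 = 273.60.

273.60 euros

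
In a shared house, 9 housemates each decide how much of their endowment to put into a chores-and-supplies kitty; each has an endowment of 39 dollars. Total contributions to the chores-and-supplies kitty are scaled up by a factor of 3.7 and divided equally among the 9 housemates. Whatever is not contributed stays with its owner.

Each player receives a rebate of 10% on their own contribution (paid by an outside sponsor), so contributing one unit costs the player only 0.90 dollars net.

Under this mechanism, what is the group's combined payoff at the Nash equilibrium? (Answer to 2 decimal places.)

With the mechanism, a contributed unit returns (3.7/9) / 0.90 = 0.4568 per unit of net cost — still below 1 — so contributing 0 remains dominant for every player.
Everyone keeps their endowment and the group total is 9 × 39 = 351.

351.00 dollars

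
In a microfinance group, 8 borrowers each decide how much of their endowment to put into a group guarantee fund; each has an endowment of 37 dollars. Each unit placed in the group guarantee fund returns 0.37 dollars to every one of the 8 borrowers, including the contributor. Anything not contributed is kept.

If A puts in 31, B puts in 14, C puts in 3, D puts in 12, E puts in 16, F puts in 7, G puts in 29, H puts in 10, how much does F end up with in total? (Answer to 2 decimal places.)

75.14 dollars

Total contributed: 31 + 14 + 3 + 12 + 16 + 7 + 29 + 10 = 122.
Each receives 0.37 × 122 = 45.14 from the group guarantee fund.
F keeps 37 − 7 = 30, so F's payoff is 30 + 45.14 = 75.14.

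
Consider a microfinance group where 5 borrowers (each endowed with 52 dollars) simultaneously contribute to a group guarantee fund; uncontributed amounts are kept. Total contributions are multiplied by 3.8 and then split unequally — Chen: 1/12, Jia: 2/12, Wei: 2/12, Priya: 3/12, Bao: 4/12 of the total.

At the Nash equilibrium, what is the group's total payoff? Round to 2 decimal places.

Player j's private return per contributed unit is 3.8 × (j's share). Contributing is weakly dominant for j when that share is at least 1/3.8 = 0.2632, and contributing 0 is dominant otherwise.
The only share above 0.2632 is Bao's 4/12, contributing 52; the remaining 4 contribute 0. Total contributed: 52.
The group guarantee fund pays out 3.8 × 52 = 197.60 in total (split across the unequal shares, but the aggregate is all that matters for the group sum).
The 4 free-riders keep 52 each, adding 208. Group total = 208 + 197.60 = 405.60.

405.60 dollars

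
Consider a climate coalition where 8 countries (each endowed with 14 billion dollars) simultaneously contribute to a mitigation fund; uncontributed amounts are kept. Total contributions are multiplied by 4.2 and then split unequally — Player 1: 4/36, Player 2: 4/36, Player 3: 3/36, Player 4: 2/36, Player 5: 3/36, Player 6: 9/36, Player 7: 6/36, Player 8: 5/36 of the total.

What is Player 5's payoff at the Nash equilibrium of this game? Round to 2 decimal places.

18.90 billion dollars

A player with share s gets back 4.2·s per unit contributed, so full contribution is dominant for anyone with s > 1/4.2 = 0.2381 and zero contribution is dominant for anyone below.
The only share above 0.2381 is Player 6's 9/36, contributing 14; the remaining 7 contribute 0. Total contributed: 14.
Player 5 keeps 14 and receives 4.2 × 14 × 3/36 = 4.90 from the mitigation fund, for a payoff of 18.90.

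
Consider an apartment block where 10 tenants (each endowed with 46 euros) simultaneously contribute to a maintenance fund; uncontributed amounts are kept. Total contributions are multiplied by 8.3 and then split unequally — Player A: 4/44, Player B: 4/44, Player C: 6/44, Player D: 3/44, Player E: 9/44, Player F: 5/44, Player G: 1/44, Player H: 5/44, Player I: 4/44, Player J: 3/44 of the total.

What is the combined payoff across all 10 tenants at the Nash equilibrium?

1131.60 euros

A player with share s gets back 8.3·s per unit contributed, so full contribution is dominant for anyone with s > 1/8.3 = 0.1205 and zero contribution is dominant for anyone below.
Player C and Player E clear that bar, contributing 46 each; the remaining 8 contribute 0. Total contributed: 92.
The maintenance fund pays out 8.3 × 92 = 763.60 in total (split across the unequal shares, but the aggregate is all that matters for the group sum).
The 8 free-riders keep 46 each, adding 368. Group total = 368 + 763.60 = 1131.60.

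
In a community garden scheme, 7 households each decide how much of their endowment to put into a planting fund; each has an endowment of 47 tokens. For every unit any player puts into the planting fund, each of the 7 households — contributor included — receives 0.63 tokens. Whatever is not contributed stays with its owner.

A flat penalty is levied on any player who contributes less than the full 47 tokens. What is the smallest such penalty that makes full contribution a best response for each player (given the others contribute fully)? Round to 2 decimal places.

Given the others contribute fully, the best deviation is to contribute 0 (any partial contribution still incurs the fine and gives up units whose private return 0.63 is below 1).
Deviating from 47 to 0 saves 47 tokens but forfeits the deviator's share of the drop in the planting fund: 0.63 × 47 = 29.61.
So the deviation gain is 47 − 29.61 = 17.39, and the fine must be at least 17.39 tokens to wipe it out.

17.39 tokens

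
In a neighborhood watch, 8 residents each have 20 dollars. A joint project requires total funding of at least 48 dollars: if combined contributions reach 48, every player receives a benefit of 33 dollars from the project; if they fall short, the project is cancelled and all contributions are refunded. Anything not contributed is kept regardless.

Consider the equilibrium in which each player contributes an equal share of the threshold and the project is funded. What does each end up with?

Equal share of the threshold: 48/8 = 6.
At this profile no one gains by cutting their contribution: any cut drops the total below 48, the project is cancelled, contributions are refunded, and the deviator ends with 20, which is less than 20 − 6 + 33 = 47. Contributing more than 6 just wastes the excess. So contributing exactly 6 is a best response.
Each player's payoff: 20 − 6 + 33 = 47.

47 dollars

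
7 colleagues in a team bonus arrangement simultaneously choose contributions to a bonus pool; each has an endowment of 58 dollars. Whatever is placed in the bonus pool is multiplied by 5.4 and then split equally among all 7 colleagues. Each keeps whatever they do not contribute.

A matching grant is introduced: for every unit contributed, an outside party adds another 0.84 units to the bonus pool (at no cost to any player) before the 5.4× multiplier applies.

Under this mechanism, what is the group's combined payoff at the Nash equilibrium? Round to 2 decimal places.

4034.02 dollars

The effective private return per unit is now 5.4 × 1.84 / 7 = 1.4194 > 1, so every player's dominant strategy flips to full contribution.
At the Nash equilibrium everyone contributes 58. Group total payoff = 5.4 × 1.84 × 406 = 4034.02.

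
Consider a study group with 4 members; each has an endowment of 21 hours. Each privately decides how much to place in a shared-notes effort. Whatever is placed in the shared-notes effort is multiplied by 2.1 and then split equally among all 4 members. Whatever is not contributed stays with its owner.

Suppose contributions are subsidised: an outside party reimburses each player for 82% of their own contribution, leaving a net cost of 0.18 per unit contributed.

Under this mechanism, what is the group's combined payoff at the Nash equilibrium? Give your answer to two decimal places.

The effective private return per unit is now (2.1/4) / 0.18 = 2.9167 > 1, so every player's dominant strategy flips to full contribution.
At the Nash equilibrium everyone contributes 21. Group total payoff = 4 × (21 × 0.82 + 2.1 × 21) = 245.28.

245.28 hours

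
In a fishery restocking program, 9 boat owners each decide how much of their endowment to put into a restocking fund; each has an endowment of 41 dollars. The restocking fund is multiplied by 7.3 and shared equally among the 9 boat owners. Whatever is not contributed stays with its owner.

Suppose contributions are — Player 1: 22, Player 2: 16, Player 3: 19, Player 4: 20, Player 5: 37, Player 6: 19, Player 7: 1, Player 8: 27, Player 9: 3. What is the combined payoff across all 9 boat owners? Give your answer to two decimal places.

1402.20 dollars

Total contributed: 22 + 16 + 19 + 20 + 37 + 19 + 1 + 27 + 3 = 164; total kept: 9 × 41 − 164 = 205.
The restocking fund pays out 7.3 × 164 = 1197.20 in aggregate.
Group total = 205 + 1197.20 = 1402.20.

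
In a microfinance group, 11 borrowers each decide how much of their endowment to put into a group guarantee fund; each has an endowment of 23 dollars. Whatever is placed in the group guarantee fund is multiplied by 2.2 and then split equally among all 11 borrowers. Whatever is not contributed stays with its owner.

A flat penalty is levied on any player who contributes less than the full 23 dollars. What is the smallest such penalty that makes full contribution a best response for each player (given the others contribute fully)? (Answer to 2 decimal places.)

Given the others contribute fully, the best deviation is to contribute 0 (any partial contribution still incurs the fine and gives up units whose private return 0.2000 is below 1).
Deviating from 23 to 0 saves 23 dollars but forfeits the deviator's share of the drop in the group guarantee fund: 2.2/11 × 23 = 4.60.
So the deviation gain is 23 − 4.60 = 18.40, and the fine must be at least 18.40 dollars to wipe it out.

18.40 dollars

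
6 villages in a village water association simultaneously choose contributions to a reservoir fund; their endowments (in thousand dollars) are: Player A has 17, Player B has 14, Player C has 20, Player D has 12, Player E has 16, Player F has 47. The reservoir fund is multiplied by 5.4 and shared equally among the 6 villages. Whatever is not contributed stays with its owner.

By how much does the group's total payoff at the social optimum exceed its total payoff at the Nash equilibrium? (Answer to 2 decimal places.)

554.40 thousand dollars

The private return per contributed unit is 5.4/6 = 0.9000 < 1 for every player regardless of endowment, so the Nash equilibrium is zero contribution and the group total is Σ E_j = 17 + 14 + 20 + 12 + 16 + 47 = 126.
Each contributed unit returns 5.400 to the group, so the social optimum is full contribution by everyone: group total = 5.400 × 126 = 680.40.
Efficiency loss = (5.400 − 1) × 126 = 554.40.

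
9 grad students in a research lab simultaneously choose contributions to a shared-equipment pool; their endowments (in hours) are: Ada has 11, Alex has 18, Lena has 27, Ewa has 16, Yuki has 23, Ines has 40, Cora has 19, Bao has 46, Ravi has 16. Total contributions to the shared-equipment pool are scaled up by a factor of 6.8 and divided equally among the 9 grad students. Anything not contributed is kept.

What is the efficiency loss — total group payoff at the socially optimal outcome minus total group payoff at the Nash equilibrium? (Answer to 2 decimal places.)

1252.80 hours

The private return per contributed unit is 6.8/9 = 0.7556 < 1 for every player regardless of endowment, so the Nash equilibrium is zero contribution and the group total is Σ E_j = 11 + 18 + 27 + 16 + 23 + 40 + 19 + 46 + 16 = 216.
Each contributed unit returns 6.800 to the group, so the social optimum is full contribution by everyone: group total = 6.800 × 216 = 1468.80.
Efficiency loss = (6.800 − 1) × 216 = 1252.80.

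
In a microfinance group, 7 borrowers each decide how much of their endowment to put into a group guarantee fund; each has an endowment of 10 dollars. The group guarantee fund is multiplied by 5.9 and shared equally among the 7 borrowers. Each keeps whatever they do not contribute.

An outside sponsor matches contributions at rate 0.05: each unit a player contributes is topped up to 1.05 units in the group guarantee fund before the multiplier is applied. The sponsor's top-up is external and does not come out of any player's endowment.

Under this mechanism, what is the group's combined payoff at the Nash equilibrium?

70.00 dollars

Even with the mechanism, each unit contributed returns only 5.9 × 1.05 / 7 = 0.8850 per unit of net cost, so contributing nothing is still dominant.
At the Nash equilibrium no one contributes; group total payoff = 7 × 10 = 70.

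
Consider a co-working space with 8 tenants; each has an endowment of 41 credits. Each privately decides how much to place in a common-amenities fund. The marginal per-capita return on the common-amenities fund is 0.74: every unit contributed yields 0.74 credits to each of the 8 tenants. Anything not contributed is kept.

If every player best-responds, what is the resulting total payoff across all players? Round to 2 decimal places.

328.00 credits

The private return per contributed unit is 0.74 < 1, so contributing 0 is dominant for every player. At the Nash equilibrium everyone keeps their 41, and the group total is 8 × 41 = 328.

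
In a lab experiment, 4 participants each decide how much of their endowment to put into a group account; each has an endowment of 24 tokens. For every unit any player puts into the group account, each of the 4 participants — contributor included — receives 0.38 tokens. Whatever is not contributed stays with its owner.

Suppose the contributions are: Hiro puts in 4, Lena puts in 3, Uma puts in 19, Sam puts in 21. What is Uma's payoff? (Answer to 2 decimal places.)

22.86 tokens

Total contributed: 4 + 3 + 19 + 21 = 47.
Each receives 0.38 × 47 = 17.86 from the group account.
Uma keeps 24 − 19 = 5, so Uma's payoff is 5 + 17.86 = 22.86.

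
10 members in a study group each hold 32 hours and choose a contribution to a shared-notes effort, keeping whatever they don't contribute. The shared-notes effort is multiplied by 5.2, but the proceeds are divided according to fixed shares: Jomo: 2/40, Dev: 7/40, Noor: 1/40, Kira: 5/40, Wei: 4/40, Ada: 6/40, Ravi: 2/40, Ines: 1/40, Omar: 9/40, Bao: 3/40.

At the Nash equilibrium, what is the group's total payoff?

A player with share s gets back 5.2·s per unit contributed, so full contribution is dominant for anyone with s > 1/5.2 = 0.1923 and zero contribution is dominant for anyone below.
Only Omar (9/40) clears that bar, contributing 32; the remaining 9 contribute 0. Total contributed: 32.
The shared-notes effort pays out 5.2 × 32 = 166.40 in total (split across the unequal shares, but the aggregate is all that matters for the group sum).
The 9 free-riders keep 32 each, adding 288. Group total = 288 + 166.40 = 454.40.

454.40 hours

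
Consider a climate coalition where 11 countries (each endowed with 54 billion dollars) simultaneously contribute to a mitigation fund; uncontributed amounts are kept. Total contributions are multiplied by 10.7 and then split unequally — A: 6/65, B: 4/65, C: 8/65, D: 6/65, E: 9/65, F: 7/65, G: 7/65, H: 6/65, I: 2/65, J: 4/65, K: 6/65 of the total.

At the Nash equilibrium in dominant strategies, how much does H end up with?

267.34 billion dollars

Each unit j contributes comes back to j as 10.7 × (j's share), so j prefers to contribute only if that share exceeds 1/10.7 = 0.0935; otherwise keeping the unit dominates.
The shares above 0.0935 belong to C, E, F and G, contributing 54 each; the remaining 7 contribute 0. Total contributed: 216.
H keeps 54 and receives 10.7 × 216 × 6/65 = 213.34 from the mitigation fund, for a payoff of 267.34.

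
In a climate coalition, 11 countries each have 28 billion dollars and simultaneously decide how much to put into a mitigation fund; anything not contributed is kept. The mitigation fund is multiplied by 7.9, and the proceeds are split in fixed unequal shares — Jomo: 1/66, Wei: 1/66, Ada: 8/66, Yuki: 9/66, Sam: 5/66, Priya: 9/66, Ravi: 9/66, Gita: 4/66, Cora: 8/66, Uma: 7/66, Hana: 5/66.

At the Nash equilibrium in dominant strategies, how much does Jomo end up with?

Each unit j contributes comes back to j as 7.9 × (j's share), so j prefers to contribute only if that share exceeds 1/7.9 = 0.1266; otherwise keeping the unit dominates.
Yuki, Priya and Ravi clear that bar, contributing 28 each; the remaining 8 contribute 0. Total contributed: 84.
Jomo keeps 28 and receives 7.9 × 84 × 1/66 = 10.05 from the mitigation fund, for a payoff of 38.05.

38.05 billion dollars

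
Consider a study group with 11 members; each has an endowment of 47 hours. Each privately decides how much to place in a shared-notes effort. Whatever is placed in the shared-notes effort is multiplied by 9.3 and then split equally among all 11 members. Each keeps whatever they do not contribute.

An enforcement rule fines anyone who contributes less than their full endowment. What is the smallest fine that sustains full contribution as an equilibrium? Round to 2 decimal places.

Given the others contribute fully, the best deviation is to contribute 0 (any partial contribution still incurs the fine and gives up units whose private return 0.8455 is below 1).
Deviating from 47 to 0 saves 47 hours but forfeits the deviator's share of the drop in the shared-notes effort: 9.3/11 × 47 = 39.74.
So the deviation gain is 47 − 39.74 = 7.26, and the fine must be at least 7.26 hours to wipe it out.

7.26 hours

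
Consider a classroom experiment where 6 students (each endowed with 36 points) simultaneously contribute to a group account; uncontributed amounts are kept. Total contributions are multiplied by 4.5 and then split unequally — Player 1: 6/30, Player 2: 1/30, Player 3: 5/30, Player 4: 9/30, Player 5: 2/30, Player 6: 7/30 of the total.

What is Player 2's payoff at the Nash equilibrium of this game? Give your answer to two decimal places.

Player j's private return per contributed unit is 4.5 × (j's share). Contributing is weakly dominant for j when that share is at least 1/4.5 = 0.2222, and contributing 0 is dominant otherwise.
The shares above 0.2222 belong to Player 4 and Player 6, contributing 36 each; the remaining 4 contribute 0. Total contributed: 72.
Player 2 keeps 36 and receives 4.5 × 72 × 1/30 = 10.80 from the group account, for a payoff of 46.80.

46.80 points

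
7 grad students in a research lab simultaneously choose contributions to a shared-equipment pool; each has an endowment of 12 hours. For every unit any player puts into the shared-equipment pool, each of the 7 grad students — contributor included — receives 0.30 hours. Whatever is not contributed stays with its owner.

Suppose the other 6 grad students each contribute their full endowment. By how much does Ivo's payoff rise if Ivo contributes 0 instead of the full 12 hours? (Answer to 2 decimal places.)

Switching from a contribution of 12 to 0 lets Ivo keep an extra 12 hours, but lowers the shared-equipment pool by 12, which costs Ivo their own share of that drop: 0.30 × 12 = 3.60.
Net gain = 12 − 3.60 = 8.40. The private return per contributed unit (0.30) is below 1, so free-riding is indeed the best response regardless of what the others do.

8.40 hours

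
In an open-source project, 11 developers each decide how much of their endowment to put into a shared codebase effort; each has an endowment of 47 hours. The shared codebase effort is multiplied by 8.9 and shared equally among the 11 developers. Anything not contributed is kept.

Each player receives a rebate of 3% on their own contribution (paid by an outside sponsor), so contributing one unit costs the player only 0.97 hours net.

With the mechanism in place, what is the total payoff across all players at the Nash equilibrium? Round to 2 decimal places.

517.00 hours

The effective private return is (8.9/11) / 0.97 = 0.8341, which is still under 1, so the mechanism doesn't change anyone's dominant strategy: zero contribution.
At the Nash equilibrium no one contributes; group total payoff = 11 × 47 = 517.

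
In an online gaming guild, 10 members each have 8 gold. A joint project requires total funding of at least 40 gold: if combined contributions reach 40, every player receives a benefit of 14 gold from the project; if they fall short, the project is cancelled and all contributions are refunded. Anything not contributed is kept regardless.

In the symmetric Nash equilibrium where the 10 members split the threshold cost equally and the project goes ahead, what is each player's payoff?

Equal share of the threshold: 40/10 = 4.
At this profile no one gains by cutting their contribution: any cut drops the total below 40, the project is cancelled, contributions are refunded, and the deviator ends with 8, which is less than 8 − 4 + 14 = 18. Contributing more than 4 just wastes the excess. So contributing exactly 4 is a best response.
Each player's payoff: 8 − 4 + 14 = 18.

18 gold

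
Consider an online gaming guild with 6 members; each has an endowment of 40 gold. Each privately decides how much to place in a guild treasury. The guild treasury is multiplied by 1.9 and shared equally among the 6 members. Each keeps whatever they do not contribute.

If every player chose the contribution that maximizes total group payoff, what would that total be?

456.00 gold

Each contributed unit returns 1.900 to the group as a whole (0.3167 to each of 6 players), which exceeds 1, so the social optimum is full contribution: group total = 1.900 × 240 = 456.00.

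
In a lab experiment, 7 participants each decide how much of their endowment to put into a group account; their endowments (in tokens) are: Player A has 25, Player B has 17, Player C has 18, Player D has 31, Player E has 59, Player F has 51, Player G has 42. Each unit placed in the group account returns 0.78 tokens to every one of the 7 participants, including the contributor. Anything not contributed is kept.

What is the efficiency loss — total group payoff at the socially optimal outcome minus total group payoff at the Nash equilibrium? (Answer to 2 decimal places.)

1083.78 tokens

The private return per contributed unit is 0.78 < 1 for everyone, so the Nash equilibrium is zero contribution and the group total is Σ E_j = 25 + 17 + 18 + 31 + 59 + 51 + 42 = 243.
Each contributed unit returns 5.460 to the group, so the social optimum is full contribution by everyone: group total = 5.460 × 243 = 1326.78.
Efficiency loss = (5.460 − 1) × 243 = 1083.78.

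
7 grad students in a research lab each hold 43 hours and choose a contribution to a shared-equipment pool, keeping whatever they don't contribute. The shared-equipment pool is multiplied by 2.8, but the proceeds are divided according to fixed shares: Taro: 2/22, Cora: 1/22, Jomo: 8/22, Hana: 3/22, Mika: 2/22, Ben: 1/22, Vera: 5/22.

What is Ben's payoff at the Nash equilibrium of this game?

48.47 hours

A player with share s gets back 2.8·s per unit contributed, so full contribution is dominant for anyone with s > 1/2.8 = 0.3571 and zero contribution is dominant for anyone below.
Only Jomo (8/22) clears that bar, contributing 43; the remaining 6 contribute 0. Total contributed: 43.
Ben keeps 43 and receives 2.8 × 43 × 1/22 = 5.47 from the shared-equipment pool, for a payoff of 48.47.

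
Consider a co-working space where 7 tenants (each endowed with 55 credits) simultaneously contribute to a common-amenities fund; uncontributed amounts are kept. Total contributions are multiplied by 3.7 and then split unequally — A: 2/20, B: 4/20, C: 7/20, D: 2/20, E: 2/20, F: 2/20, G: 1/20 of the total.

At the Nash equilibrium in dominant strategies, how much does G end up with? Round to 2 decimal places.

65.18 credits

A player with share s gets back 3.7·s per unit contributed, so full contribution is dominant for anyone with s > 1/3.7 = 0.2703 and zero contribution is dominant for anyone below.
Only C (7/20) clears that bar, contributing 55; the remaining 6 contribute 0. Total contributed: 55.
G keeps 55 and receives 3.7 × 55 × 1/20 = 10.18 from the common-amenities fund, for a payoff of 65.18.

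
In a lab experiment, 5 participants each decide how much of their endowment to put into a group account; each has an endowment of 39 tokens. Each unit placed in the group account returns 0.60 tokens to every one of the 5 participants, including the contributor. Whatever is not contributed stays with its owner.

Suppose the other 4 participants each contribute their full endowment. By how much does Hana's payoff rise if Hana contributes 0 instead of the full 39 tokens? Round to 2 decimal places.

15.60 tokens

Switching from a contribution of 39 to 0 lets Hana keep an extra 39 tokens, but lowers the group account by 39, which costs Hana their own share of that drop: 0.60 × 39 = 23.40.
Net gain = 39 − 23.40 = 15.60. The private return per contributed unit (0.60) is below 1, so free-riding is indeed the best response regardless of what the others do.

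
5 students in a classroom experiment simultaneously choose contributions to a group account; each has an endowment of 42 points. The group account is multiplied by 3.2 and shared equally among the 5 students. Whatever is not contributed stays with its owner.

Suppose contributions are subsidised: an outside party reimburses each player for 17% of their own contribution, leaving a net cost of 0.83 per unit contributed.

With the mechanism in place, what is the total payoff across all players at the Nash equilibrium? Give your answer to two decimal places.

Even with the mechanism, each unit contributed returns only (3.2/5) / 0.83 = 0.7711 per unit of net cost, so contributing nothing is still dominant.
At the Nash equilibrium no one contributes; group total payoff = 5 × 42 = 210.

210.00 points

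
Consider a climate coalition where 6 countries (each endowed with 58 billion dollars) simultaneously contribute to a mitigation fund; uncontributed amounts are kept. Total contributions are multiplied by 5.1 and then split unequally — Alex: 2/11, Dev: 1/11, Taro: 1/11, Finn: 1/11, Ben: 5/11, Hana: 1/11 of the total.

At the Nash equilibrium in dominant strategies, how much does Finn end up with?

For player j, contributing a unit is worthwhile iff 5.1 × (j's share) ≥ 1, i.e. iff j's share is at least 0.1961.
Ben alone (share 5/11) is above the threshold, contributing 58; the remaining 5 contribute 0. Total contributed: 58.
Finn keeps 58 and receives 5.1 × 58 × 1/11 = 26.89 from the mitigation fund, for a payoff of 84.89.

84.89 billion dollars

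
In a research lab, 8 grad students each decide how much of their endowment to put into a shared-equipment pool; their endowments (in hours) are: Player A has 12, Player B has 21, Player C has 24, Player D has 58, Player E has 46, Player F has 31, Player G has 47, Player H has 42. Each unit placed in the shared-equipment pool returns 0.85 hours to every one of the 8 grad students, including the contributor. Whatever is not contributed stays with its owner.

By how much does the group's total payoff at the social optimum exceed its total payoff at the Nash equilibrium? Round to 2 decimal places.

1629.80 hours

The private return per contributed unit is 0.85 < 1 for everyone, so the Nash equilibrium is zero contribution and the group total is Σ E_j = 12 + 21 + 24 + 58 + 46 + 31 + 47 + 42 = 281.
Each contributed unit returns 6.800 to the group, so the social optimum is full contribution by everyone: group total = 6.800 × 281 = 1910.80.
Efficiency loss = (6.800 − 1) × 281 = 1629.80.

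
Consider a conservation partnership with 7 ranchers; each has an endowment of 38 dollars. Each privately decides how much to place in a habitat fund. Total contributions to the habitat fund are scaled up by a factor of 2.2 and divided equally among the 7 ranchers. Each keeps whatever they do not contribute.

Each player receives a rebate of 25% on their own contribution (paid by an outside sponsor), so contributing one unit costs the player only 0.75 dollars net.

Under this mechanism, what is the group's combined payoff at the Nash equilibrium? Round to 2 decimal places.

266.00 dollars

With the mechanism, a contributed unit returns (2.2/7) / 0.75 = 0.4190 per unit of net cost — still below 1 — so contributing 0 remains dominant for every player.
Everyone keeps their endowment and the group total is 7 × 38 = 266.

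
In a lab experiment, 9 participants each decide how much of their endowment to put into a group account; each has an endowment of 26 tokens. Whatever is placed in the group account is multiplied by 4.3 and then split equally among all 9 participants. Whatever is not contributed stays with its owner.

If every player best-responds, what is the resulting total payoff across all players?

Each contributed unit returns 4.3/9 = 0.4778 to its contributor — below 1 — so contributing 0 is dominant for every player. At the Nash equilibrium everyone keeps their 26, and the group total is 9 × 26 = 234.

234.00 tokens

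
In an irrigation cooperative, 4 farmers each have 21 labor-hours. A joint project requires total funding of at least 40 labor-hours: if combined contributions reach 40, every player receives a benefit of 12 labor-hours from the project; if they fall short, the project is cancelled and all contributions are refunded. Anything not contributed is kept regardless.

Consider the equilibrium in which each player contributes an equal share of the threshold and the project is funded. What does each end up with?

23 labor-hours

Equal share of the threshold: 40/4 = 10.
At this profile no one gains by cutting their contribution: any cut drops the total below 40, the project is cancelled, contributions are refunded, and the deviator ends with 21, which is less than 21 − 10 + 12 = 23. Contributing more than 10 just wastes the excess. So contributing exactly 10 is a best response.
Each player's payoff: 21 − 10 + 12 = 23.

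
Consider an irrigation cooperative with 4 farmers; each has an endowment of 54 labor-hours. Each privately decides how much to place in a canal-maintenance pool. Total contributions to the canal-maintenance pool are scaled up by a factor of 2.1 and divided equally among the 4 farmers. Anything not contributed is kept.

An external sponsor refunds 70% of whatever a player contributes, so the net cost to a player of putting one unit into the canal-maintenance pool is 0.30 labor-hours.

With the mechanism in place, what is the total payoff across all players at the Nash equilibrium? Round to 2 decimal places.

604.80 labor-hours

The effective private return per unit is now (2.1/4) / 0.30 = 1.7500 > 1, so every player's dominant strategy flips to full contribution.
At the Nash equilibrium everyone contributes 54. Group total payoff = 4 × (54 × 0.70 + 2.1 × 54) = 604.80.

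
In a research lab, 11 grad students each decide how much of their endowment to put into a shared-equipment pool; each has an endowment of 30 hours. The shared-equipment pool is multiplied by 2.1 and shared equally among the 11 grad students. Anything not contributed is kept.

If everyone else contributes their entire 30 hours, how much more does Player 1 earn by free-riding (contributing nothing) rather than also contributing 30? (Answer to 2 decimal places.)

24.27 hours

Switching from a contribution of 30 to 0 lets Player 1 keep an extra 30 hours, but lowers the shared-equipment pool by 30, which costs Player 1 their own share of that drop: 2.1/11 × 30 = 5.73.
Net gain = 30 − 5.73 = 24.27. The private return per contributed unit (0.1909) is below 1, so free-riding is indeed the best response regardless of what the others do.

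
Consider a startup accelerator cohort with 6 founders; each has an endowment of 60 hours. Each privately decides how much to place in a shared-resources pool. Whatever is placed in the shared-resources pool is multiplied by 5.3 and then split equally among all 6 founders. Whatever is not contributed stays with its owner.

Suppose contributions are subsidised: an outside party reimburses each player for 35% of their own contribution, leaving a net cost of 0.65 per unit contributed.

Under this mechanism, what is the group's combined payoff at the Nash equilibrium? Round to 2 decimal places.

2034.00 hours

Under the mechanism each unit contributed yields (5.3/6) / 0.65 = 1.3590 back to its contributor per unit of net cost, which exceeds 1, making full contribution the dominant choice for everyone.
So the Nash equilibrium is full contribution by all 6; the group earns 6 × (60 × 0.35 + 5.3 × 60) = 2034.00.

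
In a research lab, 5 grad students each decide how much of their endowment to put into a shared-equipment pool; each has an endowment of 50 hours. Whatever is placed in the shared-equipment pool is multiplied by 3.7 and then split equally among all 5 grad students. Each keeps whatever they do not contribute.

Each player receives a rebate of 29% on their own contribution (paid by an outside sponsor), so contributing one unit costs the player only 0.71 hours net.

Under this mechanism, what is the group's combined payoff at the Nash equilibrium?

997.50 hours

The effective private return per unit is now (3.7/5) / 0.71 = 1.0423 > 1, so every player's dominant strategy flips to full contribution.
So the Nash equilibrium is full contribution by all 5; the group earns 5 × (50 × 0.29 + 3.7 × 50) = 997.50.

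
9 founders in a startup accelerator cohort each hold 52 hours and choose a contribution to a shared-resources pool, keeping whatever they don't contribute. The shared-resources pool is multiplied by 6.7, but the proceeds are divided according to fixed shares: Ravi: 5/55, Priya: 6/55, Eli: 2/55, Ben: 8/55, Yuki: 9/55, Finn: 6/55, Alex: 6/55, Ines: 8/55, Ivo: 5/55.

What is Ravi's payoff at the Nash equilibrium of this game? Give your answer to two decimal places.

Each unit j contributes comes back to j as 6.7 × (j's share), so j prefers to contribute only if that share exceeds 1/6.7 = 0.1493; otherwise keeping the unit dominates.
Only Yuki (9/55) clears that bar, contributing 52; the remaining 8 contribute 0. Total contributed: 52.
Ravi keeps 52 and receives 6.7 × 52 × 5/55 = 31.67 from the shared-resources pool, for a payoff of 83.67.

83.67 hours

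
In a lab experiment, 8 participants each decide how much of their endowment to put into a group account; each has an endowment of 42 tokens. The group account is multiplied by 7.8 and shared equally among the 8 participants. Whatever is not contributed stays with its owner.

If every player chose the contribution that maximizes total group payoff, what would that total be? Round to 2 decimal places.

2620.80 tokens

Each contributed unit returns 7.800 to the group as a whole (0.9750 to each of 8 players), which exceeds 1, so the social optimum is full contribution: group total = 7.800 × 336 = 2620.80.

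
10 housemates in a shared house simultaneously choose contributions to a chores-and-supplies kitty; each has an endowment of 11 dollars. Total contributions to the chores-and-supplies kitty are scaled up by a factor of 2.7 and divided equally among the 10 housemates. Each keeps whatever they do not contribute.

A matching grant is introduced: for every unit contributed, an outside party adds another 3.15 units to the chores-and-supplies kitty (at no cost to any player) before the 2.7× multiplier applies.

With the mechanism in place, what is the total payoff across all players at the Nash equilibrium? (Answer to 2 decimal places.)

1232.55 dollars

Under the mechanism each unit contributed yields 2.7 × 4.15 / 10 = 1.1205 back to its contributor per unit of net cost, which exceeds 1, making full contribution the dominant choice for everyone.
At the Nash equilibrium everyone contributes 11. Group total payoff = 2.7 × 4.15 × 110 = 1232.55.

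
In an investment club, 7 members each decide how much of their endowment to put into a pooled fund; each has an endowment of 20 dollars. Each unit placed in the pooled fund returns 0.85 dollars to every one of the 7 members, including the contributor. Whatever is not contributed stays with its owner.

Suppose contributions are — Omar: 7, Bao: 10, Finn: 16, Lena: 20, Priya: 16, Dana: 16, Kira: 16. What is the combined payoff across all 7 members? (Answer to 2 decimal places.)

639.95 dollars

Total contributed: 7 + 10 + 16 + 20 + 16 + 16 + 16 = 101; total kept: 7 × 20 − 101 = 39.
The pooled fund pays out 0.85 × 7 × 101 = 600.95 in aggregate.
Group total = 39 + 600.95 = 639.95.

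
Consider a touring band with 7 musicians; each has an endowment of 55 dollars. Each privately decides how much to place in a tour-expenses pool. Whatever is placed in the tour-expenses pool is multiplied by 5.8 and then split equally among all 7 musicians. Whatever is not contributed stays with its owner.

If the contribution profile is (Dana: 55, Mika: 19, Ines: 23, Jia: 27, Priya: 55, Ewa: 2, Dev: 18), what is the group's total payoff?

Total contributed: 55 + 19 + 23 + 27 + 55 + 2 + 18 = 199; total kept: 7 × 55 − 199 = 186.
The tour-expenses pool pays out 5.8 × 199 = 1154.20 in aggregate.
Group total = 186 + 1154.20 = 1340.20.

1340.20 dollars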